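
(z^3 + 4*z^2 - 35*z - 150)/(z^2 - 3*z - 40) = (z^2 - z - 30)/(z - 8)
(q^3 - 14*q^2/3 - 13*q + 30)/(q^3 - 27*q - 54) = (q - 5/3)/(q + 3)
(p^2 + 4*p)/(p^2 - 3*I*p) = (p + 4)/(p - 3*I)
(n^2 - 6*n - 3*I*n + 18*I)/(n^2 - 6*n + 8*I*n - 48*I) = (n - 3*I)/(n + 8*I)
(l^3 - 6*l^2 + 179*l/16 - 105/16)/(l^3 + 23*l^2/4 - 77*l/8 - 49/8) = (4*l^2 - 17*l + 15)/(2*(2*l^2 + 15*l + 7))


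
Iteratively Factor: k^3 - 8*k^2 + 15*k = (k - 5)*(k^2 - 3*k) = k*(k - 5)*(k - 3)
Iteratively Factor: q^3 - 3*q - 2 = (q + 1)*(q^2 - q - 2) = (q + 1)^2*(q - 2)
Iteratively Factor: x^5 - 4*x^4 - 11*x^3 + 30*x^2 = (x + 3)*(x^4 - 7*x^3 + 10*x^2) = (x - 2)*(x + 3)*(x^3 - 5*x^2) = x*(x - 2)*(x + 3)*(x^2 - 5*x) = x*(x - 5)*(x - 2)*(x + 3)*(x)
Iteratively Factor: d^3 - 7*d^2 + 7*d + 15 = (d - 5)*(d^2 - 2*d - 3) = (d - 5)*(d + 1)*(d - 3)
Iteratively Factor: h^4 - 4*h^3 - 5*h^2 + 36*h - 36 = (h - 2)*(h^3 - 2*h^2 - 9*h + 18) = (h - 2)^2*(h^2 - 9) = (h - 2)^2*(h + 3)*(h - 3)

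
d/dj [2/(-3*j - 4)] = 6/(3*j + 4)^2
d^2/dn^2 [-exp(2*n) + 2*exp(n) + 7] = (2 - 4*exp(n))*exp(n)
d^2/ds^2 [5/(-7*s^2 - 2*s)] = 10*(7*s*(7*s + 2) - 4*(7*s + 1)^2)/(s^3*(7*s + 2)^3)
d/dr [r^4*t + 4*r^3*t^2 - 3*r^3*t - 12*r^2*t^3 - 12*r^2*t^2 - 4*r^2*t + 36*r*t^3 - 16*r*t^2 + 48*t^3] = t*(4*r^3 + 12*r^2*t - 9*r^2 - 24*r*t^2 - 24*r*t - 8*r + 36*t^2 - 16*t)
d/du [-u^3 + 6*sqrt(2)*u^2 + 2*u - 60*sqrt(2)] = -3*u^2 + 12*sqrt(2)*u + 2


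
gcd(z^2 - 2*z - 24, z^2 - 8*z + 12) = z - 6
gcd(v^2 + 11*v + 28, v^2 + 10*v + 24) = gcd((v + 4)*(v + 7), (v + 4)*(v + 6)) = v + 4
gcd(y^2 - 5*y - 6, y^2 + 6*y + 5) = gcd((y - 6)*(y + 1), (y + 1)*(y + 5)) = y + 1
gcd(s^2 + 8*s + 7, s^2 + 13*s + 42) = s + 7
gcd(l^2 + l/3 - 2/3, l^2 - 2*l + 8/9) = l - 2/3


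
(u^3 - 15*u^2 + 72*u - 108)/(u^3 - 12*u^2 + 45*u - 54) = (u - 6)/(u - 3)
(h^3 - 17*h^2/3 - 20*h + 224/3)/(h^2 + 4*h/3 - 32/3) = h - 7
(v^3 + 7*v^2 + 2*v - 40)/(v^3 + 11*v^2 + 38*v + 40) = (v - 2)/(v + 2)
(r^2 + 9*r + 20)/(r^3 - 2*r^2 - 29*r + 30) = (r + 4)/(r^2 - 7*r + 6)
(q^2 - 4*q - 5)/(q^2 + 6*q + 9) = (q^2 - 4*q - 5)/(q^2 + 6*q + 9)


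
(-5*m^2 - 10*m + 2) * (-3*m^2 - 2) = 15*m^4 + 30*m^3 + 4*m^2 + 20*m - 4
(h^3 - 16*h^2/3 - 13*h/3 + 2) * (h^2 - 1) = h^5 - 16*h^4/3 - 16*h^3/3 + 22*h^2/3 + 13*h/3 - 2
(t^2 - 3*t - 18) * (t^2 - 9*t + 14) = t^4 - 12*t^3 + 23*t^2 + 120*t - 252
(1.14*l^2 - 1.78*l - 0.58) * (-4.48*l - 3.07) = -5.1072*l^3 + 4.4746*l^2 + 8.063*l + 1.7806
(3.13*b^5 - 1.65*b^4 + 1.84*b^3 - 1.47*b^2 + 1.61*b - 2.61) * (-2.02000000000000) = -6.3226*b^5 + 3.333*b^4 - 3.7168*b^3 + 2.9694*b^2 - 3.2522*b + 5.2722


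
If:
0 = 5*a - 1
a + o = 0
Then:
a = 1/5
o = -1/5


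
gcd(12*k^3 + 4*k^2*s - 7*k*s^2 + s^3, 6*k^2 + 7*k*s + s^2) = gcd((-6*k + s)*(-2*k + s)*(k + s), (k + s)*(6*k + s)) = k + s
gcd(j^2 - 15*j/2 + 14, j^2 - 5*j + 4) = j - 4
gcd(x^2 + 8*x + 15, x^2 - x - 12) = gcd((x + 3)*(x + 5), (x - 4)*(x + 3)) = x + 3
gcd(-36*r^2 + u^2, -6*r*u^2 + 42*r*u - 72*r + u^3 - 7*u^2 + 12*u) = 6*r - u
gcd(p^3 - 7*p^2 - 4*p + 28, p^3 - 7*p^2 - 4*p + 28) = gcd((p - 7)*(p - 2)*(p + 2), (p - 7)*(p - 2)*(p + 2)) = p^3 - 7*p^2 - 4*p + 28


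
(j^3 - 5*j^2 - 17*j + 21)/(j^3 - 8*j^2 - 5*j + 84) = (j - 1)/(j - 4)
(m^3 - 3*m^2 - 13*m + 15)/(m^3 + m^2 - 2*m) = (m^2 - 2*m - 15)/(m*(m + 2))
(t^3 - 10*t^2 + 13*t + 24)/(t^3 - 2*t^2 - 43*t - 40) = (t - 3)/(t + 5)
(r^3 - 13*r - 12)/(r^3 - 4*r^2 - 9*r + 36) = (r + 1)/(r - 3)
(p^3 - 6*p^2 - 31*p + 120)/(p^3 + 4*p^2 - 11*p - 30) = (p - 8)/(p + 2)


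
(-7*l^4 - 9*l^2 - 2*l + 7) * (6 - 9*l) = 63*l^5 - 42*l^4 + 81*l^3 - 36*l^2 - 75*l + 42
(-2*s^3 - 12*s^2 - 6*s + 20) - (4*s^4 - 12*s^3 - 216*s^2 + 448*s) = -4*s^4 + 10*s^3 + 204*s^2 - 454*s + 20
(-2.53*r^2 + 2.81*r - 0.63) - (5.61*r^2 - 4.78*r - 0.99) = -8.14*r^2 + 7.59*r + 0.36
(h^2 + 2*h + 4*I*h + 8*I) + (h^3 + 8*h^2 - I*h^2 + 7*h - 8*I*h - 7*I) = h^3 + 9*h^2 - I*h^2 + 9*h - 4*I*h + I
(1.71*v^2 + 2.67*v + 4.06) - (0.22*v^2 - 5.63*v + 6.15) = 1.49*v^2 + 8.3*v - 2.09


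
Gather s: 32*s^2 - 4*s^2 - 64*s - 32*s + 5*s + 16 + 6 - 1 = 28*s^2 - 91*s + 21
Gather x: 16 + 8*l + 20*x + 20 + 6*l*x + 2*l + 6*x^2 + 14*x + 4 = 10*l + 6*x^2 + x*(6*l + 34) + 40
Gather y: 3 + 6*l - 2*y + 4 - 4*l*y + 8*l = 14*l + y*(-4*l - 2) + 7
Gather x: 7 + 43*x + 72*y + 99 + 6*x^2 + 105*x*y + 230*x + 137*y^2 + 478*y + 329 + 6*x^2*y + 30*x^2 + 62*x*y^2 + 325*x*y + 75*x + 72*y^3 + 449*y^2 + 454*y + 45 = x^2*(6*y + 36) + x*(62*y^2 + 430*y + 348) + 72*y^3 + 586*y^2 + 1004*y + 480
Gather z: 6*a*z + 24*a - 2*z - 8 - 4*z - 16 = 24*a + z*(6*a - 6) - 24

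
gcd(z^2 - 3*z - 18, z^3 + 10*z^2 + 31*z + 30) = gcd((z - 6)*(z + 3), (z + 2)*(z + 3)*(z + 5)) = z + 3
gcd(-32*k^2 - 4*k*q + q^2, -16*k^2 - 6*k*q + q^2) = -8*k + q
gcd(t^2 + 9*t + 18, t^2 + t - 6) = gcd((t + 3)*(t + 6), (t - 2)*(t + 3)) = t + 3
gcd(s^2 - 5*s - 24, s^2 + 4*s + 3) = s + 3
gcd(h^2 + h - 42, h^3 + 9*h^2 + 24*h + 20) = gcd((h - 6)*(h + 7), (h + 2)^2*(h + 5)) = 1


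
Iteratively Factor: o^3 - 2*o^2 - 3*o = (o + 1)*(o^2 - 3*o) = (o - 3)*(o + 1)*(o)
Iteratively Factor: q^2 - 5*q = (q - 5)*(q)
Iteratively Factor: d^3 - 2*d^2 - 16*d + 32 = (d - 4)*(d^2 + 2*d - 8) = (d - 4)*(d - 2)*(d + 4)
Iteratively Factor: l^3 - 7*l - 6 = (l - 3)*(l^2 + 3*l + 2) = (l - 3)*(l + 1)*(l + 2)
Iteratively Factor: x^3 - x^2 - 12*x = (x + 3)*(x^2 - 4*x) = (x - 4)*(x + 3)*(x)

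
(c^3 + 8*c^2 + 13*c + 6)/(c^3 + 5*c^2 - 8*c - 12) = (c + 1)/(c - 2)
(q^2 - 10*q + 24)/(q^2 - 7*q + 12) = (q - 6)/(q - 3)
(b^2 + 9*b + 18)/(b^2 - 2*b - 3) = (b^2 + 9*b + 18)/(b^2 - 2*b - 3)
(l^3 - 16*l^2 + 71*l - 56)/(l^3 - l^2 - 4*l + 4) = (l^2 - 15*l + 56)/(l^2 - 4)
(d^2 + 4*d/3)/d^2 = (d + 4/3)/d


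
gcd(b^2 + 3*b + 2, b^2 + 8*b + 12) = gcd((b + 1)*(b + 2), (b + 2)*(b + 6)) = b + 2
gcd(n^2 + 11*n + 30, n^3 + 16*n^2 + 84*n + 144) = n + 6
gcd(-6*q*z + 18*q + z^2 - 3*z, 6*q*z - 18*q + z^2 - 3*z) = z - 3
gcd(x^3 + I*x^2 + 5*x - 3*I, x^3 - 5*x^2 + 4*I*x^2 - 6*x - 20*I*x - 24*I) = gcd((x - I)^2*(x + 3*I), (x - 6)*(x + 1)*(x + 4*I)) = 1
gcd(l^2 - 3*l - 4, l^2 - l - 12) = l - 4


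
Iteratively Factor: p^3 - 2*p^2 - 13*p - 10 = (p + 2)*(p^2 - 4*p - 5) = (p - 5)*(p + 2)*(p + 1)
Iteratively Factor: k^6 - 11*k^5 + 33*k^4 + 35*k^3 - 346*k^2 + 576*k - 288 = (k - 3)*(k^5 - 8*k^4 + 9*k^3 + 62*k^2 - 160*k + 96) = (k - 3)*(k - 1)*(k^4 - 7*k^3 + 2*k^2 + 64*k - 96) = (k - 3)*(k - 2)*(k - 1)*(k^3 - 5*k^2 - 8*k + 48) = (k - 4)*(k - 3)*(k - 2)*(k - 1)*(k^2 - k - 12) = (k - 4)*(k - 3)*(k - 2)*(k - 1)*(k + 3)*(k - 4)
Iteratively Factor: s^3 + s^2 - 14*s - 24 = (s + 3)*(s^2 - 2*s - 8) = (s - 4)*(s + 3)*(s + 2)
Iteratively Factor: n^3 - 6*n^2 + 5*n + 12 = (n + 1)*(n^2 - 7*n + 12) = (n - 3)*(n + 1)*(n - 4)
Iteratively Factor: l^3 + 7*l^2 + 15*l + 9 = (l + 3)*(l^2 + 4*l + 3) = (l + 3)^2*(l + 1)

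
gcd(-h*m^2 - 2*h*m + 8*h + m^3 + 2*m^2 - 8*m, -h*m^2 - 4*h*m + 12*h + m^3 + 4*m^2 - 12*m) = h*m - 2*h - m^2 + 2*m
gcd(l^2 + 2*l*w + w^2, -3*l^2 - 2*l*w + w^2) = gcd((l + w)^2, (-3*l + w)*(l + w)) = l + w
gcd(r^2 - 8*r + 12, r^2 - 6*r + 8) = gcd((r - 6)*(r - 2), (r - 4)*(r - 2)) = r - 2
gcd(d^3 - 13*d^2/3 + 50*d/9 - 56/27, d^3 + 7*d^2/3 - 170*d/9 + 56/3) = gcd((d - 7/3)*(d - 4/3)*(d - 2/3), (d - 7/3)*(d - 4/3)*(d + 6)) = d^2 - 11*d/3 + 28/9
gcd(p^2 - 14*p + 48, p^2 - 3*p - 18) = p - 6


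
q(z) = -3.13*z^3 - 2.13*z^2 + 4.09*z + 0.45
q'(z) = -9.39*z^2 - 4.26*z + 4.09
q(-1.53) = 0.42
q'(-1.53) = -11.37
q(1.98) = -24.10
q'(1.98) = -41.16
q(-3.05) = 56.97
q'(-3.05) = -70.27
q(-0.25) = -0.66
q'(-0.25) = 4.57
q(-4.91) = 299.52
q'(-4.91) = -201.37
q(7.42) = -1365.14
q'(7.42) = -544.50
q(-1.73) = 3.21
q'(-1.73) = -16.64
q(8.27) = -1881.76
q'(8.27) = -673.35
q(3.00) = -90.96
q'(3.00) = -93.20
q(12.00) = -5665.83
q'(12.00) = -1399.19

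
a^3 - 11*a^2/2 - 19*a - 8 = (a - 8)*(a + 1/2)*(a + 2)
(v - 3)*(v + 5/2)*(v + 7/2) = v^3 + 3*v^2 - 37*v/4 - 105/4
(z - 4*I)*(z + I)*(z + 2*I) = z^3 - I*z^2 + 10*z + 8*I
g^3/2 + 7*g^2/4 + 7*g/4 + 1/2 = (g/2 + 1)*(g + 1/2)*(g + 1)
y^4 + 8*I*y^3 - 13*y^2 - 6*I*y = y*(y + I)^2*(y + 6*I)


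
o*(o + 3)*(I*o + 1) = I*o^3 + o^2 + 3*I*o^2 + 3*o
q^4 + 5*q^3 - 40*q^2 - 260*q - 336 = (q - 7)*(q + 2)*(q + 4)*(q + 6)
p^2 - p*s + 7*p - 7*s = (p + 7)*(p - s)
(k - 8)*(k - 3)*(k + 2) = k^3 - 9*k^2 + 2*k + 48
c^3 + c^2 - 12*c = c*(c - 3)*(c + 4)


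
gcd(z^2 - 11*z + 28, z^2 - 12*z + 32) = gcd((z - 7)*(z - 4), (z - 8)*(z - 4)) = z - 4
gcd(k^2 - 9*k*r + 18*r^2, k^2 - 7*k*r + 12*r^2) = -k + 3*r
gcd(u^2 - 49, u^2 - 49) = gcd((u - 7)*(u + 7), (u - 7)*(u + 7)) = u^2 - 49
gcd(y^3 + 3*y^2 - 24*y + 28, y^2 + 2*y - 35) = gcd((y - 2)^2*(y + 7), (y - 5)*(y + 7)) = y + 7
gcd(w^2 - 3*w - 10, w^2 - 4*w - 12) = w + 2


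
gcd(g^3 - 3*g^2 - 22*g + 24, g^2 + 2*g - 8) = g + 4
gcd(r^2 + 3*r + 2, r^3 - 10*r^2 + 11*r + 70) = r + 2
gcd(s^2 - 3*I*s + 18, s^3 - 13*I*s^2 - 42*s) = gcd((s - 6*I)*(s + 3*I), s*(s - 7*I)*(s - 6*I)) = s - 6*I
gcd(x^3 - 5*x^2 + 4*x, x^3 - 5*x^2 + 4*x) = x^3 - 5*x^2 + 4*x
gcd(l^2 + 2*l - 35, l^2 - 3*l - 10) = l - 5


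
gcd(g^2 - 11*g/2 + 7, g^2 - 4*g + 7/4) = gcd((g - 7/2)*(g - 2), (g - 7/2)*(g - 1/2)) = g - 7/2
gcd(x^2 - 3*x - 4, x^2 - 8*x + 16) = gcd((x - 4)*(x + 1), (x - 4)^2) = x - 4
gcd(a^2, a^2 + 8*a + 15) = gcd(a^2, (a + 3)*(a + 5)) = 1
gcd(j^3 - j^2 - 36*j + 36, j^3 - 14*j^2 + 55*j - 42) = j^2 - 7*j + 6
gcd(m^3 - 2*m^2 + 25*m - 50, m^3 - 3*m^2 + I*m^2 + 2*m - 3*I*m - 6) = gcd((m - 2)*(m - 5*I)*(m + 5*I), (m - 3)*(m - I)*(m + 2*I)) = 1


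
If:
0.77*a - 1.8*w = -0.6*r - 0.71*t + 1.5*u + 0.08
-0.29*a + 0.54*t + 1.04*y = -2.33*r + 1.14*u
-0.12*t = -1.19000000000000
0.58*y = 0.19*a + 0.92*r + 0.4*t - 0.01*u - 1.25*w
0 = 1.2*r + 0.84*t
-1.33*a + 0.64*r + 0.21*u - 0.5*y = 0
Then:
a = -9.74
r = -6.94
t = 9.92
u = 13.80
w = -14.11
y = 22.81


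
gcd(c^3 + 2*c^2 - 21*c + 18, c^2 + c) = 1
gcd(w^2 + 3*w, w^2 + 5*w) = w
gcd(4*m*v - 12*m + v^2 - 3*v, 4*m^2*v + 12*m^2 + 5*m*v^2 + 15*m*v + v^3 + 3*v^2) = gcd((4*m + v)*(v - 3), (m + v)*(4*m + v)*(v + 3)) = 4*m + v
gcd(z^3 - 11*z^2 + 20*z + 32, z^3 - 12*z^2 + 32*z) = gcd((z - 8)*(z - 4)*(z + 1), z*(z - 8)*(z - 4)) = z^2 - 12*z + 32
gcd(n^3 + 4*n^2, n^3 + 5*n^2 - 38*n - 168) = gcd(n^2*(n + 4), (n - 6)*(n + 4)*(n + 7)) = n + 4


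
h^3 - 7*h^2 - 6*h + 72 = (h - 6)*(h - 4)*(h + 3)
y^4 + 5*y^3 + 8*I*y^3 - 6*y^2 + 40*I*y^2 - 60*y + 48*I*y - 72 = (y + 2)*(y + 3)*(y + 2*I)*(y + 6*I)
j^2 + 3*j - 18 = (j - 3)*(j + 6)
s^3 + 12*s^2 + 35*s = s*(s + 5)*(s + 7)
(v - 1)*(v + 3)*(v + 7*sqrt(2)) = v^3 + 2*v^2 + 7*sqrt(2)*v^2 - 3*v + 14*sqrt(2)*v - 21*sqrt(2)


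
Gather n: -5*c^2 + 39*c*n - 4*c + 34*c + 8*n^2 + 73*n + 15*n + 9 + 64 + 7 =-5*c^2 + 30*c + 8*n^2 + n*(39*c + 88) + 80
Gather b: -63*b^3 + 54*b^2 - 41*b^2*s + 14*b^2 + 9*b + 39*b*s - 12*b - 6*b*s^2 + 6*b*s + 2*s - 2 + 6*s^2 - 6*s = -63*b^3 + b^2*(68 - 41*s) + b*(-6*s^2 + 45*s - 3) + 6*s^2 - 4*s - 2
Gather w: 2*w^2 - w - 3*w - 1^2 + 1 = 2*w^2 - 4*w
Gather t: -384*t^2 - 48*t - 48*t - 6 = -384*t^2 - 96*t - 6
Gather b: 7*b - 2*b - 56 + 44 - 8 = 5*b - 20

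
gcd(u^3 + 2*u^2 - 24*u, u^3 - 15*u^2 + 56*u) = u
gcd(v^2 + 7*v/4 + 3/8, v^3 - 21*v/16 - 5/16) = v + 1/4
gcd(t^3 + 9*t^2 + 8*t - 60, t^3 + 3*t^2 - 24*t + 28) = t - 2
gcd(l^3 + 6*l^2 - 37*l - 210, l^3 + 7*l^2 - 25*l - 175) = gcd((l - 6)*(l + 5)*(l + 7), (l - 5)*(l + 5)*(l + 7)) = l^2 + 12*l + 35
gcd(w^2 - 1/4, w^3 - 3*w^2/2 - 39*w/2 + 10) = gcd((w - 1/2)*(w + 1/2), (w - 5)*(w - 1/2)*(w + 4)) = w - 1/2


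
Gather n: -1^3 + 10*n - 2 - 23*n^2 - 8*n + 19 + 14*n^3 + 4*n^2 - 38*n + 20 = 14*n^3 - 19*n^2 - 36*n + 36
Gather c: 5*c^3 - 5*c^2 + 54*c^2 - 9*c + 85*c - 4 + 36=5*c^3 + 49*c^2 + 76*c + 32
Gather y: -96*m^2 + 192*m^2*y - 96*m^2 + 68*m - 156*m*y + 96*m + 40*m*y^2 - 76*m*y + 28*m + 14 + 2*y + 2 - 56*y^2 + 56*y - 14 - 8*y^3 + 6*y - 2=-192*m^2 + 192*m - 8*y^3 + y^2*(40*m - 56) + y*(192*m^2 - 232*m + 64)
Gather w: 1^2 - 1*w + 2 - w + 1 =4 - 2*w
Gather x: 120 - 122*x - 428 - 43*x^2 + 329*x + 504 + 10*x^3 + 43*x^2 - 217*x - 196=10*x^3 - 10*x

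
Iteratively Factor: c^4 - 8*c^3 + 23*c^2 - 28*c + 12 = (c - 2)*(c^3 - 6*c^2 + 11*c - 6) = (c - 2)*(c - 1)*(c^2 - 5*c + 6) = (c - 2)^2*(c - 1)*(c - 3)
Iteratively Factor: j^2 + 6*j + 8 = (j + 2)*(j + 4)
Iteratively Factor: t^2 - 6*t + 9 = (t - 3)*(t - 3)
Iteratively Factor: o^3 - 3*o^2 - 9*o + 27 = (o + 3)*(o^2 - 6*o + 9) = (o - 3)*(o + 3)*(o - 3)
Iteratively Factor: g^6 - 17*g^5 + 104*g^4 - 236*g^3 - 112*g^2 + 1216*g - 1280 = (g - 4)*(g^5 - 13*g^4 + 52*g^3 - 28*g^2 - 224*g + 320) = (g - 4)*(g - 2)*(g^4 - 11*g^3 + 30*g^2 + 32*g - 160) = (g - 5)*(g - 4)*(g - 2)*(g^3 - 6*g^2 + 32) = (g - 5)*(g - 4)^2*(g - 2)*(g^2 - 2*g - 8) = (g - 5)*(g - 4)^3*(g - 2)*(g + 2)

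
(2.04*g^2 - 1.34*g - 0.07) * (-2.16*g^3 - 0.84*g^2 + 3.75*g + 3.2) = -4.4064*g^5 + 1.1808*g^4 + 8.9268*g^3 + 1.5618*g^2 - 4.5505*g - 0.224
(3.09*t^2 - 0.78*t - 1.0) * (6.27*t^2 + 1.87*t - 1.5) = 19.3743*t^4 + 0.8877*t^3 - 12.3636*t^2 - 0.7*t + 1.5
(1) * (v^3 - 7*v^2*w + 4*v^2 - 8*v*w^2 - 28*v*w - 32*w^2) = v^3 - 7*v^2*w + 4*v^2 - 8*v*w^2 - 28*v*w - 32*w^2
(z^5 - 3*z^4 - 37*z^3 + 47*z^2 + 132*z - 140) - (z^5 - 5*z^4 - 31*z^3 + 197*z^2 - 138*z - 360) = 2*z^4 - 6*z^3 - 150*z^2 + 270*z + 220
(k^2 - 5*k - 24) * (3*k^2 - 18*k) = 3*k^4 - 33*k^3 + 18*k^2 + 432*k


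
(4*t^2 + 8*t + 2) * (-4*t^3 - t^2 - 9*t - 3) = -16*t^5 - 36*t^4 - 52*t^3 - 86*t^2 - 42*t - 6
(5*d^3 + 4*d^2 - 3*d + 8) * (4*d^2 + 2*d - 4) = 20*d^5 + 26*d^4 - 24*d^3 + 10*d^2 + 28*d - 32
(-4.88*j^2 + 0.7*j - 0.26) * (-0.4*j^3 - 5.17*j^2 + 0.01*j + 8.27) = 1.952*j^5 + 24.9496*j^4 - 3.5638*j^3 - 39.0064*j^2 + 5.7864*j - 2.1502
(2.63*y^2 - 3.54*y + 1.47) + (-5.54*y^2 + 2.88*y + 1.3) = -2.91*y^2 - 0.66*y + 2.77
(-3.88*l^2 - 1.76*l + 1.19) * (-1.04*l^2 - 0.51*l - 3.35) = 4.0352*l^4 + 3.8092*l^3 + 12.658*l^2 + 5.2891*l - 3.9865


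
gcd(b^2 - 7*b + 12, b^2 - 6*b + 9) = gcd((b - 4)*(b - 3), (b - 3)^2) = b - 3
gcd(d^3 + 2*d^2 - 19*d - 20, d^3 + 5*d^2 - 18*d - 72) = d - 4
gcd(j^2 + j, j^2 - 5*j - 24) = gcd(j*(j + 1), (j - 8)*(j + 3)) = 1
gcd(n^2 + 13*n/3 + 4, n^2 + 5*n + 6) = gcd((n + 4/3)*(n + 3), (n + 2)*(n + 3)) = n + 3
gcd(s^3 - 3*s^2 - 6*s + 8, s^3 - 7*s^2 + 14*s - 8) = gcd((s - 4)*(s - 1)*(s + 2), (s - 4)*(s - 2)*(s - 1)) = s^2 - 5*s + 4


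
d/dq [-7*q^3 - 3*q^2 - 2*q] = -21*q^2 - 6*q - 2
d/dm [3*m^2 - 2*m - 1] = 6*m - 2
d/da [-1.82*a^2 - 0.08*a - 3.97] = -3.64*a - 0.08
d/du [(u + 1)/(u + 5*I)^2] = (-u - 2 + 5*I)/(u + 5*I)^3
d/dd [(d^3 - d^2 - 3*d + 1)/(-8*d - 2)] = (-8*d^3 + d^2 + 2*d + 7)/(2*(16*d^2 + 8*d + 1))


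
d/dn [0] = 0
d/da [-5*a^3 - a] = -15*a^2 - 1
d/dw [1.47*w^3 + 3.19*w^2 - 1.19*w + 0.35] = 4.41*w^2 + 6.38*w - 1.19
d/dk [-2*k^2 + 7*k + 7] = 7 - 4*k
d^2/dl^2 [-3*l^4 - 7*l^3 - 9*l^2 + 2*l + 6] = -36*l^2 - 42*l - 18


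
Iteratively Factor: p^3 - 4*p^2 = (p)*(p^2 - 4*p) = p^2*(p - 4)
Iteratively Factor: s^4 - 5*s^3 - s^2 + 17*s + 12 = (s - 3)*(s^3 - 2*s^2 - 7*s - 4) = (s - 4)*(s - 3)*(s^2 + 2*s + 1) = (s - 4)*(s - 3)*(s + 1)*(s + 1)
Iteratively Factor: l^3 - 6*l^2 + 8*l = (l - 4)*(l^2 - 2*l) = l*(l - 4)*(l - 2)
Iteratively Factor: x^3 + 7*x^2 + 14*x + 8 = (x + 4)*(x^2 + 3*x + 2) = (x + 2)*(x + 4)*(x + 1)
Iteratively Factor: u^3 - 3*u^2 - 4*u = (u - 4)*(u^2 + u) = u*(u - 4)*(u + 1)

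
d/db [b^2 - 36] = 2*b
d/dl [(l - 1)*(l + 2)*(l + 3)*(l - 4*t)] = 4*l^3 - 12*l^2*t + 12*l^2 - 32*l*t + 2*l - 4*t - 6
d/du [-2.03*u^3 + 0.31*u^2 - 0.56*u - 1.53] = -6.09*u^2 + 0.62*u - 0.56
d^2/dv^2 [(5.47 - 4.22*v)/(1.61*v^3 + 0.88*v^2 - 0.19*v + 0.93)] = (-65.631972*v^5 + 134.272068*v^4 + 114.880604*v^3 + 91.199442*v^2 - 33.907002*v - 10.04971)/(4.173281*v^9 + 6.843144*v^8 + 2.262855*v^7 + 6.298279*v^6 + 7.638699*v^5 + 0.548958*v^4 + 3.237632*v^3 + 2.384055*v^2 - 0.492993*v + 0.804357)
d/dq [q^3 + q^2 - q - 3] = 3*q^2 + 2*q - 1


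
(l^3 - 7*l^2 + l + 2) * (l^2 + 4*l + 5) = l^5 - 3*l^4 - 22*l^3 - 29*l^2 + 13*l + 10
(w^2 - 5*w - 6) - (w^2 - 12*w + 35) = 7*w - 41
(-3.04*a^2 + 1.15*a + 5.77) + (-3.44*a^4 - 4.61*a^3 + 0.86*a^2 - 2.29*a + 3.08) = -3.44*a^4 - 4.61*a^3 - 2.18*a^2 - 1.14*a + 8.85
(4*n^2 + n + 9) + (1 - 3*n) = 4*n^2 - 2*n + 10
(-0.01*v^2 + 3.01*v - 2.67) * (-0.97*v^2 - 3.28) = 0.0097*v^4 - 2.9197*v^3 + 2.6227*v^2 - 9.8728*v + 8.7576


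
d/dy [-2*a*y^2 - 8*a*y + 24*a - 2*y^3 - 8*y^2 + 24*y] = -4*a*y - 8*a - 6*y^2 - 16*y + 24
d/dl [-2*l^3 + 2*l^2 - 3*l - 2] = -6*l^2 + 4*l - 3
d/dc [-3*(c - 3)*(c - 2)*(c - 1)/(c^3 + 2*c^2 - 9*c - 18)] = 12*(-2*c^2 - 2*c + 7)/(c^4 + 10*c^3 + 37*c^2 + 60*c + 36)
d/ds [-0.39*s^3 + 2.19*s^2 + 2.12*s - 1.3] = -1.17*s^2 + 4.38*s + 2.12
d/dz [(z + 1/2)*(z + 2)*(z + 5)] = 3*z^2 + 15*z + 27/2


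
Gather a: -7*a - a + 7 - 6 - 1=-8*a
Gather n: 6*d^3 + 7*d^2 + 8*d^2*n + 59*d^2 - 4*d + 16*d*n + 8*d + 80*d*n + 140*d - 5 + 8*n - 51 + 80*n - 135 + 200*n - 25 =6*d^3 + 66*d^2 + 144*d + n*(8*d^2 + 96*d + 288) - 216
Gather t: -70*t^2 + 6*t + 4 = -70*t^2 + 6*t + 4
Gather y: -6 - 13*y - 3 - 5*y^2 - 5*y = -5*y^2 - 18*y - 9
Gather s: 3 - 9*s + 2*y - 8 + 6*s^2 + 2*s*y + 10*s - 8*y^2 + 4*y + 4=6*s^2 + s*(2*y + 1) - 8*y^2 + 6*y - 1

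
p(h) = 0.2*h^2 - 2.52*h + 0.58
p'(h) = 0.4*h - 2.52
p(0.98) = -1.70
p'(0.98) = -2.13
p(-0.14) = 0.94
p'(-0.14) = -2.58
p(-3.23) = 10.81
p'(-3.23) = -3.81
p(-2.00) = 6.42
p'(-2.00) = -3.32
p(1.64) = -3.01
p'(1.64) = -1.86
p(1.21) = -2.18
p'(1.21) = -2.04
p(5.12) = -7.08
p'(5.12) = -0.47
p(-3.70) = 12.64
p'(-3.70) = -4.00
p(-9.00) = 39.46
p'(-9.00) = -6.12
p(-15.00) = 83.38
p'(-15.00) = -8.52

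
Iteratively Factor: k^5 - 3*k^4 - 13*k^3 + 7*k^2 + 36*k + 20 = (k + 1)*(k^4 - 4*k^3 - 9*k^2 + 16*k + 20) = (k + 1)^2*(k^3 - 5*k^2 - 4*k + 20) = (k - 2)*(k + 1)^2*(k^2 - 3*k - 10) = (k - 2)*(k + 1)^2*(k + 2)*(k - 5)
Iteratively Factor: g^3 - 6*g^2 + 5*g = (g - 5)*(g^2 - g) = g*(g - 5)*(g - 1)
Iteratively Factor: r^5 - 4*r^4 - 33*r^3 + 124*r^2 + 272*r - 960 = (r - 5)*(r^4 + r^3 - 28*r^2 - 16*r + 192) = (r - 5)*(r - 4)*(r^3 + 5*r^2 - 8*r - 48) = (r - 5)*(r - 4)*(r - 3)*(r^2 + 8*r + 16) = (r - 5)*(r - 4)*(r - 3)*(r + 4)*(r + 4)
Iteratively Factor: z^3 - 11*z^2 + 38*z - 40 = (z - 2)*(z^2 - 9*z + 20) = (z - 5)*(z - 2)*(z - 4)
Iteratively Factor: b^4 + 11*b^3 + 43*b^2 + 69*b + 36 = (b + 3)*(b^3 + 8*b^2 + 19*b + 12) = (b + 1)*(b + 3)*(b^2 + 7*b + 12) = (b + 1)*(b + 3)^2*(b + 4)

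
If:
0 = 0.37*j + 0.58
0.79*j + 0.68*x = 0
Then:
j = -1.57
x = 1.82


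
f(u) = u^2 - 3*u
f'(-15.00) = -33.00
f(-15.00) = 270.00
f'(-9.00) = -21.00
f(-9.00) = 108.00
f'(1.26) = -0.48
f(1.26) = -2.19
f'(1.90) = 0.80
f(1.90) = -2.09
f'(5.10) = 7.20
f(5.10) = 10.71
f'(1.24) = -0.52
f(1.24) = -2.18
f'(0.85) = -1.30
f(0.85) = -1.83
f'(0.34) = -2.32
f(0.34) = -0.90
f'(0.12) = -2.76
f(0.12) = -0.35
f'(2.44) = 1.88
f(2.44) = -1.37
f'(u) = 2*u - 3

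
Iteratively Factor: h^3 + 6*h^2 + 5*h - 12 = (h + 4)*(h^2 + 2*h - 3) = (h + 3)*(h + 4)*(h - 1)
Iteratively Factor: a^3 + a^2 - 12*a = (a)*(a^2 + a - 12) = a*(a + 4)*(a - 3)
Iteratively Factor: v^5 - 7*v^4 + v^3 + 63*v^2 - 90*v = (v + 3)*(v^4 - 10*v^3 + 31*v^2 - 30*v) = (v - 2)*(v + 3)*(v^3 - 8*v^2 + 15*v) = v*(v - 2)*(v + 3)*(v^2 - 8*v + 15) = v*(v - 5)*(v - 2)*(v + 3)*(v - 3)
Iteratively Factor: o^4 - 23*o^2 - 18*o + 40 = (o + 2)*(o^3 - 2*o^2 - 19*o + 20) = (o - 5)*(o + 2)*(o^2 + 3*o - 4) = (o - 5)*(o - 1)*(o + 2)*(o + 4)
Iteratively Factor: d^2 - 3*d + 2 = (d - 2)*(d - 1)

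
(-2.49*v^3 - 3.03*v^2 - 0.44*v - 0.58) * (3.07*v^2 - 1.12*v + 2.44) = -7.6443*v^5 - 6.5133*v^4 - 4.0328*v^3 - 8.681*v^2 - 0.424*v - 1.4152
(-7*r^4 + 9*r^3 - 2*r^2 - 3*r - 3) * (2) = -14*r^4 + 18*r^3 - 4*r^2 - 6*r - 6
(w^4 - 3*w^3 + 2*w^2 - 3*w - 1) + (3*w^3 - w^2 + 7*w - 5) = w^4 + w^2 + 4*w - 6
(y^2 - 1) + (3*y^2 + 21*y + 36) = 4*y^2 + 21*y + 35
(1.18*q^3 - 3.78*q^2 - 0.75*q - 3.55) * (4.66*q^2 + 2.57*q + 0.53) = 5.4988*q^5 - 14.5822*q^4 - 12.5842*q^3 - 20.4739*q^2 - 9.521*q - 1.8815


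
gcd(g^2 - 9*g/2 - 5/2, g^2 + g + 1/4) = g + 1/2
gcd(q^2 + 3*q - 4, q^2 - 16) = q + 4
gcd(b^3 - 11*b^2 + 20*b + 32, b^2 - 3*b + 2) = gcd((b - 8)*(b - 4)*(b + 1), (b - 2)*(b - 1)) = 1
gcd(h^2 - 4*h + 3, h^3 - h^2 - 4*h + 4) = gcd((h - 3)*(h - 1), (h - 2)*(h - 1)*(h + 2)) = h - 1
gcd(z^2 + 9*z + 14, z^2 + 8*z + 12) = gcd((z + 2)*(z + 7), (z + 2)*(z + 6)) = z + 2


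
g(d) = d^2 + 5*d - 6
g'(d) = 2*d + 5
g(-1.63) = -11.49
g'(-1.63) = 1.74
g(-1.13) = -10.37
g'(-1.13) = 2.74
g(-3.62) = -11.00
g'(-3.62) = -2.24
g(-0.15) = -6.73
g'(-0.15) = 4.70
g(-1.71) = -11.63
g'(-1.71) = 1.58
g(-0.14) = -6.68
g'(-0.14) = 4.72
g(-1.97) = -11.97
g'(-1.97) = 1.06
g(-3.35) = -11.53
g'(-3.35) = -1.70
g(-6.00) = 0.00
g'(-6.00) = -7.00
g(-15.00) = 144.00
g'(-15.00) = -25.00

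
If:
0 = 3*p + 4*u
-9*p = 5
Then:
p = -5/9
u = 5/12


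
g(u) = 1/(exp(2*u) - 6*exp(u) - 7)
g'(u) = (-2*exp(2*u) + 6*exp(u))/(exp(2*u) - 6*exp(u) - 7)^2 = 2*(3 - exp(u))*exp(u)/(-exp(2*u) + 6*exp(u) + 7)^2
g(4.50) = 0.00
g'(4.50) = -0.00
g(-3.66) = -0.14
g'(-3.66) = 0.00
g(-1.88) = -0.13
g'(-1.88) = 0.01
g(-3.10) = -0.14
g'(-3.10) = 0.01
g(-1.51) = -0.12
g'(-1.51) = 0.02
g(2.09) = 0.10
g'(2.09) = -0.85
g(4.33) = 0.00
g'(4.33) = -0.00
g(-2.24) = -0.13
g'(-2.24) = 0.01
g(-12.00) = -0.14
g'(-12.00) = 0.00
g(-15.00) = -0.14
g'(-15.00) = 0.00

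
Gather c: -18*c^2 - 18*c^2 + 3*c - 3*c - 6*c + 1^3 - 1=-36*c^2 - 6*c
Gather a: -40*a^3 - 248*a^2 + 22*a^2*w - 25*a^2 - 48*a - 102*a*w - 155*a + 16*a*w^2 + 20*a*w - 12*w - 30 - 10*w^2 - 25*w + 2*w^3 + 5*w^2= -40*a^3 + a^2*(22*w - 273) + a*(16*w^2 - 82*w - 203) + 2*w^3 - 5*w^2 - 37*w - 30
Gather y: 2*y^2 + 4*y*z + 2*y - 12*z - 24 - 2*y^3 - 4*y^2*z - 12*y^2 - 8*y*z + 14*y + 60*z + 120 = -2*y^3 + y^2*(-4*z - 10) + y*(16 - 4*z) + 48*z + 96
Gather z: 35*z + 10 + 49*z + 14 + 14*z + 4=98*z + 28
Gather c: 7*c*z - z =7*c*z - z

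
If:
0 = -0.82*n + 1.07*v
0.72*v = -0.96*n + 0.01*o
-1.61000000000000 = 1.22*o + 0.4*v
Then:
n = -0.01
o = -1.32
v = -0.01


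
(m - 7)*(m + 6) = m^2 - m - 42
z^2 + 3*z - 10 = (z - 2)*(z + 5)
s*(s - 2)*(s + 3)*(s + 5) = s^4 + 6*s^3 - s^2 - 30*s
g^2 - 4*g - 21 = (g - 7)*(g + 3)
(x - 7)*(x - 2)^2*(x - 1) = x^4 - 12*x^3 + 43*x^2 - 60*x + 28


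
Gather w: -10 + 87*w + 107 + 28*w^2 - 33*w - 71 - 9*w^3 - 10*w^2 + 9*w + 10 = -9*w^3 + 18*w^2 + 63*w + 36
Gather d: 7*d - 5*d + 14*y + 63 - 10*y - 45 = 2*d + 4*y + 18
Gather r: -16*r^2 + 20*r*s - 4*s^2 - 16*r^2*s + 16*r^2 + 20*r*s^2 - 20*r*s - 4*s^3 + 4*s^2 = -16*r^2*s + 20*r*s^2 - 4*s^3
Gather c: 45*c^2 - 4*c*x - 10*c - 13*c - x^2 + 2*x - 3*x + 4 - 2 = 45*c^2 + c*(-4*x - 23) - x^2 - x + 2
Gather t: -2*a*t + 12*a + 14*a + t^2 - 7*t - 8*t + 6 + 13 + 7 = 26*a + t^2 + t*(-2*a - 15) + 26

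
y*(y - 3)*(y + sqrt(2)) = y^3 - 3*y^2 + sqrt(2)*y^2 - 3*sqrt(2)*y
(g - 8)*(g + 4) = g^2 - 4*g - 32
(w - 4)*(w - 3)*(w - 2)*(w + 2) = w^4 - 7*w^3 + 8*w^2 + 28*w - 48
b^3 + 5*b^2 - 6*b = b*(b - 1)*(b + 6)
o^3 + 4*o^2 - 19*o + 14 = (o - 2)*(o - 1)*(o + 7)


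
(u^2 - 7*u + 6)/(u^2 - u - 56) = (-u^2 + 7*u - 6)/(-u^2 + u + 56)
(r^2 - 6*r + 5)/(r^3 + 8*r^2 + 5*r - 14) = (r - 5)/(r^2 + 9*r + 14)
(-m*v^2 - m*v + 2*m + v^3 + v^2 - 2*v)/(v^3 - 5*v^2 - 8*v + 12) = (-m + v)/(v - 6)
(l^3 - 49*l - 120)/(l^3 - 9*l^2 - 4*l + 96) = (l + 5)/(l - 4)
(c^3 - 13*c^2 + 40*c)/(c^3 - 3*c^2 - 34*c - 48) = c*(c - 5)/(c^2 + 5*c + 6)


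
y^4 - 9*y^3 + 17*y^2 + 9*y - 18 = (y - 6)*(y - 3)*(y - 1)*(y + 1)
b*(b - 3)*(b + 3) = b^3 - 9*b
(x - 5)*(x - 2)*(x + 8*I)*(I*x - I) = I*x^4 - 8*x^3 - 8*I*x^3 + 64*x^2 + 17*I*x^2 - 136*x - 10*I*x + 80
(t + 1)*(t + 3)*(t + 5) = t^3 + 9*t^2 + 23*t + 15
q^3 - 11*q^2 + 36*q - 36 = (q - 6)*(q - 3)*(q - 2)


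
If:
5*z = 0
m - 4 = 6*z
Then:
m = 4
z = 0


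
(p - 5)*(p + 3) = p^2 - 2*p - 15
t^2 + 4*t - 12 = (t - 2)*(t + 6)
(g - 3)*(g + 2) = g^2 - g - 6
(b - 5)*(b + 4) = b^2 - b - 20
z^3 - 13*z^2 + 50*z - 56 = (z - 7)*(z - 4)*(z - 2)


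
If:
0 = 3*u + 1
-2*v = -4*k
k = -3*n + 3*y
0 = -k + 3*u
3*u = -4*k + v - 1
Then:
No Solution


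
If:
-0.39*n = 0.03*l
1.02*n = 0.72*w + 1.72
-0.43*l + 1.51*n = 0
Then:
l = 0.00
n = 0.00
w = -2.39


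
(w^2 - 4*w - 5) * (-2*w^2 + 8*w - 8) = -2*w^4 + 16*w^3 - 30*w^2 - 8*w + 40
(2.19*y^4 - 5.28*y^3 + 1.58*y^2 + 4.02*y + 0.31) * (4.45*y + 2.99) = 9.7455*y^5 - 16.9479*y^4 - 8.7562*y^3 + 22.6132*y^2 + 13.3993*y + 0.9269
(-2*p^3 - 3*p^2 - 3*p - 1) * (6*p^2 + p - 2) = -12*p^5 - 20*p^4 - 17*p^3 - 3*p^2 + 5*p + 2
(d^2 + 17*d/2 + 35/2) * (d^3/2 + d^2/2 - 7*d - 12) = d^5/2 + 19*d^4/4 + 6*d^3 - 251*d^2/4 - 449*d/2 - 210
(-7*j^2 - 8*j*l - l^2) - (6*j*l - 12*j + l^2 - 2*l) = -7*j^2 - 14*j*l + 12*j - 2*l^2 + 2*l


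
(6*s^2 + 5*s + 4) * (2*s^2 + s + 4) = 12*s^4 + 16*s^3 + 37*s^2 + 24*s + 16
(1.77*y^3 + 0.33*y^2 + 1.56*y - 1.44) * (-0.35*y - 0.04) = -0.6195*y^4 - 0.1863*y^3 - 0.5592*y^2 + 0.4416*y + 0.0576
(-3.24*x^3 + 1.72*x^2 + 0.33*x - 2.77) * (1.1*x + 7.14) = -3.564*x^4 - 21.2416*x^3 + 12.6438*x^2 - 0.6908*x - 19.7778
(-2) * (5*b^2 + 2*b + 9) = -10*b^2 - 4*b - 18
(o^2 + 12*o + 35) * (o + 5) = o^3 + 17*o^2 + 95*o + 175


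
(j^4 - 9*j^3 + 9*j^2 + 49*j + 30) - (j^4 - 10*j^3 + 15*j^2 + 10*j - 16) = j^3 - 6*j^2 + 39*j + 46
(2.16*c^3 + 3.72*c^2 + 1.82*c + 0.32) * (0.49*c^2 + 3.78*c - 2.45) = 1.0584*c^5 + 9.9876*c^4 + 9.6614*c^3 - 2.0776*c^2 - 3.2494*c - 0.784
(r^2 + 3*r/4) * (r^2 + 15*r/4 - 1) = r^4 + 9*r^3/2 + 29*r^2/16 - 3*r/4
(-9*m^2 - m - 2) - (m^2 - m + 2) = -10*m^2 - 4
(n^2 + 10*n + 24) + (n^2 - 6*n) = 2*n^2 + 4*n + 24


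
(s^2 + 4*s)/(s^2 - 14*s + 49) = s*(s + 4)/(s^2 - 14*s + 49)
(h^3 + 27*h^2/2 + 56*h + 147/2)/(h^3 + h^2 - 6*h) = (2*h^2 + 21*h + 49)/(2*h*(h - 2))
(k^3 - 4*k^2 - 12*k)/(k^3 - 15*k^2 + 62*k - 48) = k*(k + 2)/(k^2 - 9*k + 8)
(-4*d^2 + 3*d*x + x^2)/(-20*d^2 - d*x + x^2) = (-d + x)/(-5*d + x)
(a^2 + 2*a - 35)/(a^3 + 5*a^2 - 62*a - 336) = (a - 5)/(a^2 - 2*a - 48)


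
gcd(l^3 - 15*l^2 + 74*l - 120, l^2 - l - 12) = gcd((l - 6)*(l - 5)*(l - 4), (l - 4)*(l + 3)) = l - 4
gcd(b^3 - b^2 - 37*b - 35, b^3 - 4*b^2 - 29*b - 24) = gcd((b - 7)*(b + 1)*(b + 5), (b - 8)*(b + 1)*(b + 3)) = b + 1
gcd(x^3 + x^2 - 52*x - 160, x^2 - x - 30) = x + 5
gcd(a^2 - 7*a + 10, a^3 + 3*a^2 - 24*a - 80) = a - 5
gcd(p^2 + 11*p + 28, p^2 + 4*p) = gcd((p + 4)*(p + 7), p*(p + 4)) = p + 4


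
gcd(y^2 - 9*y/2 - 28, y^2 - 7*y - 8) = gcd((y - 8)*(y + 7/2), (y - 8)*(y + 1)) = y - 8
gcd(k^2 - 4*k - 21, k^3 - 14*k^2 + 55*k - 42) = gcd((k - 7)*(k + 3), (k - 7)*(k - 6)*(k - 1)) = k - 7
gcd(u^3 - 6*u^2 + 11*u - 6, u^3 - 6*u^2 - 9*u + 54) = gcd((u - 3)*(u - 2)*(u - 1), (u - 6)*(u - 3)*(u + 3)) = u - 3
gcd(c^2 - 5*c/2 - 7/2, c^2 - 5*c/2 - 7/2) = c^2 - 5*c/2 - 7/2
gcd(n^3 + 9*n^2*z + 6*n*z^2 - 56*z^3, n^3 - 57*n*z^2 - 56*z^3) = n + 7*z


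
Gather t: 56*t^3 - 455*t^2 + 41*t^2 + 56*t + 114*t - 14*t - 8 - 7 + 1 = 56*t^3 - 414*t^2 + 156*t - 14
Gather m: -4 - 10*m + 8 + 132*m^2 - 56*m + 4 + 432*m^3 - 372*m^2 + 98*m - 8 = 432*m^3 - 240*m^2 + 32*m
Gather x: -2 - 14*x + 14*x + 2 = 0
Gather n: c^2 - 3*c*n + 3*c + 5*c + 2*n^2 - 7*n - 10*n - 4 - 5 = c^2 + 8*c + 2*n^2 + n*(-3*c - 17) - 9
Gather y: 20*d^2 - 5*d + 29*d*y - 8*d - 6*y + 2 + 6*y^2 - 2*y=20*d^2 - 13*d + 6*y^2 + y*(29*d - 8) + 2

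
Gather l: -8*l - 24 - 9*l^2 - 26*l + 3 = -9*l^2 - 34*l - 21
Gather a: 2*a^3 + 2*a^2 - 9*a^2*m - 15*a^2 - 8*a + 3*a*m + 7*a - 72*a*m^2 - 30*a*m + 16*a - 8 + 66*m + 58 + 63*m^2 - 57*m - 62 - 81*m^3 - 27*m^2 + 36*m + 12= 2*a^3 + a^2*(-9*m - 13) + a*(-72*m^2 - 27*m + 15) - 81*m^3 + 36*m^2 + 45*m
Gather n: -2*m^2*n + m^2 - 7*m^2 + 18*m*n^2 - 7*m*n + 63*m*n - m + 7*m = -6*m^2 + 18*m*n^2 + 6*m + n*(-2*m^2 + 56*m)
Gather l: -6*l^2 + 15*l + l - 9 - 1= -6*l^2 + 16*l - 10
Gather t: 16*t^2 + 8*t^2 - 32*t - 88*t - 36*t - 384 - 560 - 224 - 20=24*t^2 - 156*t - 1188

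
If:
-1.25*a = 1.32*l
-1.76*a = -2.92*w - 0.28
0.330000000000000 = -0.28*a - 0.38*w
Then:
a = -0.58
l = 0.55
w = -0.44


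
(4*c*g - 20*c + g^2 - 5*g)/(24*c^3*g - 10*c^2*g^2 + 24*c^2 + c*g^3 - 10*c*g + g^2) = (4*c*g - 20*c + g^2 - 5*g)/(24*c^3*g - 10*c^2*g^2 + 24*c^2 + c*g^3 - 10*c*g + g^2)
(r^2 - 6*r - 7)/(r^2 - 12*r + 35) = (r + 1)/(r - 5)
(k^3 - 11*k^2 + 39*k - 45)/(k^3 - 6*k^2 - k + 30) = (k - 3)/(k + 2)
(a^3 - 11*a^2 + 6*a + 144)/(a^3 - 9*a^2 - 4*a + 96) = (a - 6)/(a - 4)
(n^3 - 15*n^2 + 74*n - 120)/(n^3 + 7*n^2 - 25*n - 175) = (n^2 - 10*n + 24)/(n^2 + 12*n + 35)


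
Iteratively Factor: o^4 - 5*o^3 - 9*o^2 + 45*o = (o)*(o^3 - 5*o^2 - 9*o + 45) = o*(o - 3)*(o^2 - 2*o - 15) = o*(o - 3)*(o + 3)*(o - 5)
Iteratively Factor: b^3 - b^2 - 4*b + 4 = (b - 1)*(b^2 - 4) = (b - 2)*(b - 1)*(b + 2)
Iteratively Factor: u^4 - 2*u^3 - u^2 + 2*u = (u - 1)*(u^3 - u^2 - 2*u) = (u - 1)*(u + 1)*(u^2 - 2*u) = u*(u - 1)*(u + 1)*(u - 2)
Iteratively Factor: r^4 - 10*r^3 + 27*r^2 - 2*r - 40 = (r + 1)*(r^3 - 11*r^2 + 38*r - 40) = (r - 2)*(r + 1)*(r^2 - 9*r + 20) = (r - 5)*(r - 2)*(r + 1)*(r - 4)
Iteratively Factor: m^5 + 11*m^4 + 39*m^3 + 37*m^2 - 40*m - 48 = (m - 1)*(m^4 + 12*m^3 + 51*m^2 + 88*m + 48) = (m - 1)*(m + 3)*(m^3 + 9*m^2 + 24*m + 16) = (m - 1)*(m + 3)*(m + 4)*(m^2 + 5*m + 4) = (m - 1)*(m + 3)*(m + 4)^2*(m + 1)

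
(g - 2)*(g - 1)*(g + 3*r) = g^3 + 3*g^2*r - 3*g^2 - 9*g*r + 2*g + 6*r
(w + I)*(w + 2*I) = w^2 + 3*I*w - 2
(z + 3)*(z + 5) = z^2 + 8*z + 15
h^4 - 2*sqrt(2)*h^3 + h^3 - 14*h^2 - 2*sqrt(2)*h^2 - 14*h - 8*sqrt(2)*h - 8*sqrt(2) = (h + 1)*(h - 4*sqrt(2))*(h + sqrt(2))^2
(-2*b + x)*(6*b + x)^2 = -72*b^3 + 12*b^2*x + 10*b*x^2 + x^3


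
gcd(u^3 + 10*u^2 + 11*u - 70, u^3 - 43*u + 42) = u + 7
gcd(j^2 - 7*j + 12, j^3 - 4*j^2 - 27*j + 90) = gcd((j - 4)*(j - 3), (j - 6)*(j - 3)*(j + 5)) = j - 3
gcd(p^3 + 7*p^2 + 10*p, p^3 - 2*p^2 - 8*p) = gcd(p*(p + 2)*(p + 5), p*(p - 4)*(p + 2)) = p^2 + 2*p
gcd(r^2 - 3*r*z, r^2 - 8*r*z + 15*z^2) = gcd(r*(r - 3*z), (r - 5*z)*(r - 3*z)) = -r + 3*z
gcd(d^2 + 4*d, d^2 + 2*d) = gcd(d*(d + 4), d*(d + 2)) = d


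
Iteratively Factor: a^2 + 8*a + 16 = (a + 4)*(a + 4)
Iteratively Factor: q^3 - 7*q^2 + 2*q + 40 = (q - 5)*(q^2 - 2*q - 8) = (q - 5)*(q - 4)*(q + 2)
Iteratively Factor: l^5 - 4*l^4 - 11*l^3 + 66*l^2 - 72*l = (l - 2)*(l^4 - 2*l^3 - 15*l^2 + 36*l) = (l - 3)*(l - 2)*(l^3 + l^2 - 12*l) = (l - 3)*(l - 2)*(l + 4)*(l^2 - 3*l) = (l - 3)^2*(l - 2)*(l + 4)*(l)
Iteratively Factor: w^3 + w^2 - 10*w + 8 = (w + 4)*(w^2 - 3*w + 2) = (w - 2)*(w + 4)*(w - 1)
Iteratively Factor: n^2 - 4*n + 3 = (n - 1)*(n - 3)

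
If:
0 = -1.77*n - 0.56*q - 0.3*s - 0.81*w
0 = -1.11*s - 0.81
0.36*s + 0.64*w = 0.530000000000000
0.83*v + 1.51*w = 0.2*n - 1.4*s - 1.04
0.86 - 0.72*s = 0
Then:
No Solution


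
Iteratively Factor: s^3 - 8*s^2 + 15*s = (s - 5)*(s^2 - 3*s) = (s - 5)*(s - 3)*(s)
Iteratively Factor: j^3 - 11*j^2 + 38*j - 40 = (j - 5)*(j^2 - 6*j + 8) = (j - 5)*(j - 4)*(j - 2)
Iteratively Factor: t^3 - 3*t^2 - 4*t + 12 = (t - 2)*(t^2 - t - 6) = (t - 3)*(t - 2)*(t + 2)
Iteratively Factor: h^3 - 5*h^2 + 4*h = (h)*(h^2 - 5*h + 4) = h*(h - 4)*(h - 1)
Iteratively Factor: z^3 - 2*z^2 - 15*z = (z - 5)*(z^2 + 3*z) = z*(z - 5)*(z + 3)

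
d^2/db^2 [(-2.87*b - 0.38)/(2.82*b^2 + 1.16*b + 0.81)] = (-(2.87*b + 0.38)*(5.64*b + 1.16)*(11.28*b + 2.32) + (48.5604*b + 8.8016)*(2.82*b^2 + 1.16*b + 0.81))/(2.82*b^2 + 1.16*b + 0.81)^3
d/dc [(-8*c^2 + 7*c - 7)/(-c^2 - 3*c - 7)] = (31*c^2 + 98*c - 70)/(c^4 + 6*c^3 + 23*c^2 + 42*c + 49)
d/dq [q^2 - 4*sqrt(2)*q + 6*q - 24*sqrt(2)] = 2*q - 4*sqrt(2) + 6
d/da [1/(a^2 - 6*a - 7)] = 2*(3 - a)/(-a^2 + 6*a + 7)^2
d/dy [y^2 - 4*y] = 2*y - 4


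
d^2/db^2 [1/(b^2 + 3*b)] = 2*(-b*(b + 3) + (2*b + 3)^2)/(b^3*(b + 3)^3)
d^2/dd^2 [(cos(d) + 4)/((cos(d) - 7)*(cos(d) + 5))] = (-18*(1 - cos(d)^2)^2 - cos(d)^5 - 184*cos(d)^3 - 518*cos(d)^2 - 783*cos(d) + 190)/((cos(d) - 7)^3*(cos(d) + 5)^3)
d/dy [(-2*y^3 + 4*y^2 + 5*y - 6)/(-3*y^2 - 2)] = (6*y^4 + 27*y^2 - 52*y - 10)/(9*y^4 + 12*y^2 + 4)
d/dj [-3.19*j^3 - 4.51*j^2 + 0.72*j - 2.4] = -9.57*j^2 - 9.02*j + 0.72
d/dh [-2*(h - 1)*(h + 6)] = -4*h - 10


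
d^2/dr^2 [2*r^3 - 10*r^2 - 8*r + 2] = 12*r - 20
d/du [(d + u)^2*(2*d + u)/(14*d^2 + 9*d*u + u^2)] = (13*d^2 + 14*d*u + u^2)/(49*d^2 + 14*d*u + u^2)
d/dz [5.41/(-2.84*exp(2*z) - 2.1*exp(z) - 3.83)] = (30.7288*exp(z) + 11.361)*exp(z)/(2.84*exp(2*z) + 2.1*exp(z) + 3.83)^2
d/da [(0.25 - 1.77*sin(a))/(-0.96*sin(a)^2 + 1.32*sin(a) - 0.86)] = (-1.6992*sin(a)^2 + 0.48*sin(a) + 1.1922)*cos(a)/(0.9216*sin(a)^4 - 2.5344*sin(a)^3 + 3.3936*sin(a)^2 - 2.2704*sin(a) + 0.7396)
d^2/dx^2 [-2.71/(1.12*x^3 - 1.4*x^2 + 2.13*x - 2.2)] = ((18.2112*x - 7.588)*(1.12*x^3 - 1.4*x^2 + 2.13*x - 2.2) - 2.71*(3.36*x^2 - 2.8*x + 2.13)*(6.72*x^2 - 5.6*x + 4.26))/(1.12*x^3 - 1.4*x^2 + 2.13*x - 2.2)^3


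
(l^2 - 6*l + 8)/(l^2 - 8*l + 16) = (l - 2)/(l - 4)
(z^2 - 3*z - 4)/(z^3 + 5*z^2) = (z^2 - 3*z - 4)/(z^2*(z + 5))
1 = 1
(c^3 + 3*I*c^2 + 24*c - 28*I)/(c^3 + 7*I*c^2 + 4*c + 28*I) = (c - 2*I)/(c + 2*I)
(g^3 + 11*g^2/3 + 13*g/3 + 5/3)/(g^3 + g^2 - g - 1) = (g + 5/3)/(g - 1)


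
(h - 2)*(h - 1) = h^2 - 3*h + 2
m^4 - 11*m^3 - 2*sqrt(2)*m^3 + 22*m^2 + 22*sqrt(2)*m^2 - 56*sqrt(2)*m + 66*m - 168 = (m - 7)*(m - 4)*(m - 3*sqrt(2))*(m + sqrt(2))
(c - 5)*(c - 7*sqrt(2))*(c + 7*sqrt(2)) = c^3 - 5*c^2 - 98*c + 490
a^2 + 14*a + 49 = (a + 7)^2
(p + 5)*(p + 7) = p^2 + 12*p + 35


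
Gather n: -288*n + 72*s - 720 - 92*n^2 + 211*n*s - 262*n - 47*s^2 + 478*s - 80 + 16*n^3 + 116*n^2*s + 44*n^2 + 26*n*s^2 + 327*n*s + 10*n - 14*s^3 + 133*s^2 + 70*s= 16*n^3 + n^2*(116*s - 48) + n*(26*s^2 + 538*s - 540) - 14*s^3 + 86*s^2 + 620*s - 800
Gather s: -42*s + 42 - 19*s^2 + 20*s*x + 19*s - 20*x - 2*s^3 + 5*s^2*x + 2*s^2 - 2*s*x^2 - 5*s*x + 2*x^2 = -2*s^3 + s^2*(5*x - 17) + s*(-2*x^2 + 15*x - 23) + 2*x^2 - 20*x + 42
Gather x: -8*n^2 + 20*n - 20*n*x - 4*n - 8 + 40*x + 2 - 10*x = -8*n^2 + 16*n + x*(30 - 20*n) - 6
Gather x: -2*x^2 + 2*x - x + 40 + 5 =-2*x^2 + x + 45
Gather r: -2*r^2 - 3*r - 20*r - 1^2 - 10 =-2*r^2 - 23*r - 11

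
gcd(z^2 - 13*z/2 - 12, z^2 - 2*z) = 1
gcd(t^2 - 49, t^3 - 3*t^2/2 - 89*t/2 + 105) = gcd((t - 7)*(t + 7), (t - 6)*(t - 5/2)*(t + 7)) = t + 7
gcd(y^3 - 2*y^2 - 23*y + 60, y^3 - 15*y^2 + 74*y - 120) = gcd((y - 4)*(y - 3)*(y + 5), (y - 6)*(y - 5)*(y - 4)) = y - 4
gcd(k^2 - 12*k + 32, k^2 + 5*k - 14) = 1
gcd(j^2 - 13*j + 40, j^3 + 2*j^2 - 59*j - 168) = j - 8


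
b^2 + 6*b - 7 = (b - 1)*(b + 7)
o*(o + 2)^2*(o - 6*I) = o^4 + 4*o^3 - 6*I*o^3 + 4*o^2 - 24*I*o^2 - 24*I*o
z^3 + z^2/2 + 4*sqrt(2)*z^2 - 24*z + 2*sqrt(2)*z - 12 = (z + 1/2)*(z - 2*sqrt(2))*(z + 6*sqrt(2))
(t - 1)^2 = t^2 - 2*t + 1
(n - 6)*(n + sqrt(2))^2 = n^3 - 6*n^2 + 2*sqrt(2)*n^2 - 12*sqrt(2)*n + 2*n - 12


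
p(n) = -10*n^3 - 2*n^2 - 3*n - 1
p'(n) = -30*n^2 - 4*n - 3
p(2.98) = -292.34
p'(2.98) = -281.33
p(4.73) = -1118.17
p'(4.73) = -693.11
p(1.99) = -93.70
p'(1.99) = -129.76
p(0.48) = -4.01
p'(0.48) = -11.83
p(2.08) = -105.88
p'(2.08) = -141.11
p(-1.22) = 17.84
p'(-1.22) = -42.77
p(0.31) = -2.42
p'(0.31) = -7.12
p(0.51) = -4.38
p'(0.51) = -12.84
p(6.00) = -2251.00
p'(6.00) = -1107.00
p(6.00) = -2251.00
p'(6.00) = -1107.00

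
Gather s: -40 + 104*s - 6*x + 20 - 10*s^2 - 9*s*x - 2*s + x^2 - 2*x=-10*s^2 + s*(102 - 9*x) + x^2 - 8*x - 20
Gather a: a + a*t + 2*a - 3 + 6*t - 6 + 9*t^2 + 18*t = a*(t + 3) + 9*t^2 + 24*t - 9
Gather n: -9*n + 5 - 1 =4 - 9*n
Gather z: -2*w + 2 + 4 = 6 - 2*w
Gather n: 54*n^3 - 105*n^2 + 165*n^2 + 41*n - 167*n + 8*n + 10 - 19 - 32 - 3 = 54*n^3 + 60*n^2 - 118*n - 44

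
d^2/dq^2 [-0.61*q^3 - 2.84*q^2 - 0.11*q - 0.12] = -3.66*q - 5.68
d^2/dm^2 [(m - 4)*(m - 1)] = 2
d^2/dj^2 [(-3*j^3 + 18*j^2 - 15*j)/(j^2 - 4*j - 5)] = -12/(j^3 + 3*j^2 + 3*j + 1)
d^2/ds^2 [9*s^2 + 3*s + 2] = 18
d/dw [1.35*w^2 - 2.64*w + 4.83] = 2.7*w - 2.64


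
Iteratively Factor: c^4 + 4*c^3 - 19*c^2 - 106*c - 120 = (c + 3)*(c^3 + c^2 - 22*c - 40) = (c + 2)*(c + 3)*(c^2 - c - 20) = (c - 5)*(c + 2)*(c + 3)*(c + 4)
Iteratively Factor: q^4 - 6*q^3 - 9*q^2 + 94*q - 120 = (q + 4)*(q^3 - 10*q^2 + 31*q - 30) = (q - 2)*(q + 4)*(q^2 - 8*q + 15) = (q - 3)*(q - 2)*(q + 4)*(q - 5)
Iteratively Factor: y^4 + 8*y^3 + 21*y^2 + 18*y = (y)*(y^3 + 8*y^2 + 21*y + 18) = y*(y + 3)*(y^2 + 5*y + 6) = y*(y + 3)^2*(y + 2)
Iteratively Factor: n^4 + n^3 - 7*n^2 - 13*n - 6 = (n + 2)*(n^3 - n^2 - 5*n - 3) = (n - 3)*(n + 2)*(n^2 + 2*n + 1) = (n - 3)*(n + 1)*(n + 2)*(n + 1)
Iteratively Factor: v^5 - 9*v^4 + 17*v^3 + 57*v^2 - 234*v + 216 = (v - 3)*(v^4 - 6*v^3 - v^2 + 54*v - 72) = (v - 3)*(v + 3)*(v^3 - 9*v^2 + 26*v - 24) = (v - 4)*(v - 3)*(v + 3)*(v^2 - 5*v + 6) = (v - 4)*(v - 3)^2*(v + 3)*(v - 2)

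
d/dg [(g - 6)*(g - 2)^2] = (g - 2)*(3*g - 14)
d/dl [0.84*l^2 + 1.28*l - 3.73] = 1.68*l + 1.28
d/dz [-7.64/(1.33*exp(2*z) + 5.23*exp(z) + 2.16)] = (20.3224*exp(z) + 39.9572)*exp(z)/(1.33*exp(2*z) + 5.23*exp(z) + 2.16)^2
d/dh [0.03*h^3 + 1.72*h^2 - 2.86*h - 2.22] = 0.09*h^2 + 3.44*h - 2.86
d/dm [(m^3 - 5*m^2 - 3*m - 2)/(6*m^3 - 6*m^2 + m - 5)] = (24*m^4 + 38*m^3 - 2*m^2 + 26*m + 17)/(36*m^6 - 72*m^5 + 48*m^4 - 72*m^3 + 61*m^2 - 10*m + 25)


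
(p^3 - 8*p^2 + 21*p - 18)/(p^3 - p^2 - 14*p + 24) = (p - 3)/(p + 4)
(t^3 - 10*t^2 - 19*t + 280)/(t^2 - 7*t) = t - 3 - 40/t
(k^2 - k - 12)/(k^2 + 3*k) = (k - 4)/k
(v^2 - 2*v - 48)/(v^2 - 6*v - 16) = (v + 6)/(v + 2)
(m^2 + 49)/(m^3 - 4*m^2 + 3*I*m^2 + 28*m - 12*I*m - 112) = (m - 7*I)/(m^2 - 4*m*(1 + I) + 16*I)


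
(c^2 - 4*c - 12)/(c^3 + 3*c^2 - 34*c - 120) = (c + 2)/(c^2 + 9*c + 20)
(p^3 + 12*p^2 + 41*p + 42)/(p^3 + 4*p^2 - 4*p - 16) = (p^2 + 10*p + 21)/(p^2 + 2*p - 8)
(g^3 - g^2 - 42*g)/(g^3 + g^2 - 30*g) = (g - 7)/(g - 5)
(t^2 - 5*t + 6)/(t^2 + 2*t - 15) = (t - 2)/(t + 5)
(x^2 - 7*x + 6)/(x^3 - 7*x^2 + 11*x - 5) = (x - 6)/(x^2 - 6*x + 5)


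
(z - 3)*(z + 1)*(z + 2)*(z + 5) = z^4 + 5*z^3 - 7*z^2 - 41*z - 30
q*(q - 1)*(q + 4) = q^3 + 3*q^2 - 4*q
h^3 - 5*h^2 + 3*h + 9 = (h - 3)^2*(h + 1)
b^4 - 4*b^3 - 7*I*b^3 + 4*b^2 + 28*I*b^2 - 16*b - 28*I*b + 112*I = (b - 4)*(b - 7*I)*(b - 2*I)*(b + 2*I)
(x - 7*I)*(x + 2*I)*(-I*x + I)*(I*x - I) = x^4 - 2*x^3 - 5*I*x^3 + 15*x^2 + 10*I*x^2 - 28*x - 5*I*x + 14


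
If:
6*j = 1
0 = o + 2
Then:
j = 1/6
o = -2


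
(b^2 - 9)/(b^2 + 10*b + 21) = (b - 3)/(b + 7)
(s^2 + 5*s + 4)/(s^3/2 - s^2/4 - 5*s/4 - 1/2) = 4*(s + 4)/(2*s^2 - 3*s - 2)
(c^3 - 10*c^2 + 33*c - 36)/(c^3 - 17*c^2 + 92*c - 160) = (c^2 - 6*c + 9)/(c^2 - 13*c + 40)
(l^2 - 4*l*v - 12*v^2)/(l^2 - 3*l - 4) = (-l^2 + 4*l*v + 12*v^2)/(-l^2 + 3*l + 4)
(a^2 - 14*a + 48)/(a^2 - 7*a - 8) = (a - 6)/(a + 1)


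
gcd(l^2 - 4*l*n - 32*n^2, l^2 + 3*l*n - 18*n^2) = 1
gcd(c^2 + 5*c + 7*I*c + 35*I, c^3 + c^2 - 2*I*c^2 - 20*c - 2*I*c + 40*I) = c + 5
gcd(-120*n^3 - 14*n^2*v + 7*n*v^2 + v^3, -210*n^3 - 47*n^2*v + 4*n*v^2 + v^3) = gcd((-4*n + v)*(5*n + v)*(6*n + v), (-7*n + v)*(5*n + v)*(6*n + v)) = 30*n^2 + 11*n*v + v^2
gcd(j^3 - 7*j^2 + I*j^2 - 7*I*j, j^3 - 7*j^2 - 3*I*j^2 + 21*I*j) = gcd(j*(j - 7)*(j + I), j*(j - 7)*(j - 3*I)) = j^2 - 7*j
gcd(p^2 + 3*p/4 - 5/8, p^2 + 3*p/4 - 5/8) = p^2 + 3*p/4 - 5/8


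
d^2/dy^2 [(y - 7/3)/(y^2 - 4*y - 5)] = 2*((19 - 9*y)*(-y^2 + 4*y + 5) - 4*(y - 2)^2*(3*y - 7))/(3*(-y^2 + 4*y + 5)^3)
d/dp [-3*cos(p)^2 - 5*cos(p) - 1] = (6*cos(p) + 5)*sin(p)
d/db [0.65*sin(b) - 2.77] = 0.65*cos(b)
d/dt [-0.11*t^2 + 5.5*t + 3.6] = 5.5 - 0.22*t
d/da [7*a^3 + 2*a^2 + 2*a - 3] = 21*a^2 + 4*a + 2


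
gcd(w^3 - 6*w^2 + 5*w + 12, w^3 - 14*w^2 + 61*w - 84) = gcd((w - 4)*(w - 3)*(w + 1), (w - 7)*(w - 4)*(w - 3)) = w^2 - 7*w + 12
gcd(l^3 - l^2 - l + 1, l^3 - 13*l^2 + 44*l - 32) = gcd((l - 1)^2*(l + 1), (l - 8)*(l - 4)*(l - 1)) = l - 1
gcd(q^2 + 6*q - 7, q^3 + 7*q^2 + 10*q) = 1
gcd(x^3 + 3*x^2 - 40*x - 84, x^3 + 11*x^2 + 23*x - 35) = x + 7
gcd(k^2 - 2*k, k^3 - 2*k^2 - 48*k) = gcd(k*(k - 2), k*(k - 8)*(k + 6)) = k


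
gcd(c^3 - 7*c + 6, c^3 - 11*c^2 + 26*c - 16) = c^2 - 3*c + 2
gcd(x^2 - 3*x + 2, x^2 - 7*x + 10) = x - 2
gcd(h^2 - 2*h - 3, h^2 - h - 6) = h - 3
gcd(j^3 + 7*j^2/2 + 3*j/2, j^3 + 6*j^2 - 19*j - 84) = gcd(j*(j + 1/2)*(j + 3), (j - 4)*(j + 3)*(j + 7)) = j + 3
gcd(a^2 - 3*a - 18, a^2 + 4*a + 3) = a + 3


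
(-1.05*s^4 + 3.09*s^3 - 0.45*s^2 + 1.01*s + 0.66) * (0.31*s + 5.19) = -0.3255*s^5 - 4.4916*s^4 + 15.8976*s^3 - 2.0224*s^2 + 5.4465*s + 3.4254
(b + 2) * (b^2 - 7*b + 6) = b^3 - 5*b^2 - 8*b + 12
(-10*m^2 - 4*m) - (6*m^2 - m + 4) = -16*m^2 - 3*m - 4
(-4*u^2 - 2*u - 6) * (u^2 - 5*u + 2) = -4*u^4 + 18*u^3 - 4*u^2 + 26*u - 12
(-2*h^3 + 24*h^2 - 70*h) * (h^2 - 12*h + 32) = -2*h^5 + 48*h^4 - 422*h^3 + 1608*h^2 - 2240*h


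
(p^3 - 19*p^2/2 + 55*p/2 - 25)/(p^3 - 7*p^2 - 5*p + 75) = (p^2 - 9*p/2 + 5)/(p^2 - 2*p - 15)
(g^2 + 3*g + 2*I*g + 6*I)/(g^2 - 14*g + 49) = (g^2 + g*(3 + 2*I) + 6*I)/(g^2 - 14*g + 49)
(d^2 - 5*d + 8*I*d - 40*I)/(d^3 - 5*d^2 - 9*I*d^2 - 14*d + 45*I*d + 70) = (d + 8*I)/(d^2 - 9*I*d - 14)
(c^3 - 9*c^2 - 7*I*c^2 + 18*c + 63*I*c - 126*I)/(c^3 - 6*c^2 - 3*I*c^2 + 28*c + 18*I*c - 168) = (c - 3)/(c + 4*I)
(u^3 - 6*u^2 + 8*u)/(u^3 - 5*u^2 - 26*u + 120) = u*(u - 2)/(u^2 - u - 30)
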